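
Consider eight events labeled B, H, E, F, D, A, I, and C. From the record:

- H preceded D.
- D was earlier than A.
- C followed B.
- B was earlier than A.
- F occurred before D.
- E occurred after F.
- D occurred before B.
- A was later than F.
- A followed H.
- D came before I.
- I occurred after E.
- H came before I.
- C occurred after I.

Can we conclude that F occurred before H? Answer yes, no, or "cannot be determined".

cannot be determined

No chain of stated constraints runs from F to H, and none runs from H to F either.
So the relative order of F and H is not fixed by the given facts.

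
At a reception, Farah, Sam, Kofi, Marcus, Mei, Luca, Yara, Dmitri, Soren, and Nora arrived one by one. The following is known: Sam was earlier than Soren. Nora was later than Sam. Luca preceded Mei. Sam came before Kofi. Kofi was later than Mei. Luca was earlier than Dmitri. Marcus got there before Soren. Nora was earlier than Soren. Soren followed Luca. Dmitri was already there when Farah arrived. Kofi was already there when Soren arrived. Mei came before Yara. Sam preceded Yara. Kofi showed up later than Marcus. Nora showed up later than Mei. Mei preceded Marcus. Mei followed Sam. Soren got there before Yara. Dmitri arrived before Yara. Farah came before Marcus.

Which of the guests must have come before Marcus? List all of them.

Directly stated before Marcus: Farah and Mei.
Dmitri reaches Marcus via Dmitri → Farah → Marcus.
Luca reaches Marcus via Luca → Mei → Marcus.
Sam reaches Marcus via Sam → Mei → Marcus.
No chain forces Nora (or any of the others) ahead of Marcus.

Dmitri, Farah, Luca, Mei, Sam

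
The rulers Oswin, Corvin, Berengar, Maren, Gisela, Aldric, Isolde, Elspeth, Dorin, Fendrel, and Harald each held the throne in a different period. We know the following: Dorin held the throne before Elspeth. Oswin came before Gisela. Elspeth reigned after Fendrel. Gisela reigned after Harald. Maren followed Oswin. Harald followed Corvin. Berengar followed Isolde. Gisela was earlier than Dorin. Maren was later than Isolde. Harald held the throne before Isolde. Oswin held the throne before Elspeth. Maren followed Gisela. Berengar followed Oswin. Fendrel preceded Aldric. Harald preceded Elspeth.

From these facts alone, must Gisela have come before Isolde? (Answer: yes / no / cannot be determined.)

cannot be determined

No chain of stated constraints runs from Gisela to Isolde, and none runs from Isolde to Gisela either.
So the relative order of Gisela and Isolde is not fixed by the given facts.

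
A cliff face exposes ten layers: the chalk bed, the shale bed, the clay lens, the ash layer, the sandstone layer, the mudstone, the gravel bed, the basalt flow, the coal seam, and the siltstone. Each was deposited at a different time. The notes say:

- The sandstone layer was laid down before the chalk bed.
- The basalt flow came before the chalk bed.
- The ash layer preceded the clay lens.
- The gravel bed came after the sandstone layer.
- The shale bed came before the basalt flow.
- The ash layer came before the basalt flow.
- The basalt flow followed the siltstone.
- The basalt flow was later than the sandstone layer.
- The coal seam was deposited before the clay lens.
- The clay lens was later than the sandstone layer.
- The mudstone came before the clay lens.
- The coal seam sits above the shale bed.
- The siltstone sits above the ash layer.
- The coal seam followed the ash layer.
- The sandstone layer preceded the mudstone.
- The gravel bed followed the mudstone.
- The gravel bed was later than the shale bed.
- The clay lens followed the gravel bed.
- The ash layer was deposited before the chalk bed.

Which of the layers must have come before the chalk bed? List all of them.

Directly stated before the chalk bed: the ash layer, the basalt flow, and the sandstone layer.
The shale bed reaches the chalk bed via the shale bed → the basalt flow → the chalk bed.
The siltstone reaches the chalk bed via the siltstone → the basalt flow → the chalk bed.
No chain forces the mudstone (or any of the others) ahead of the chalk bed.

the ash layer, the basalt flow, the sandstone layer, the shale bed, the siltstone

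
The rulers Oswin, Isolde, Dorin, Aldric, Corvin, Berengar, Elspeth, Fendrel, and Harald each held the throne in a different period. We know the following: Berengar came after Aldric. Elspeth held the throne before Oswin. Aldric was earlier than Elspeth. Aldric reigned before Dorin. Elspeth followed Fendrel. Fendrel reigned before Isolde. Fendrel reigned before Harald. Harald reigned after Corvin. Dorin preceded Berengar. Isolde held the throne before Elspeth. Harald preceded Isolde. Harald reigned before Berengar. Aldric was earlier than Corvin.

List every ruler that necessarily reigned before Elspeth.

Directly stated before Elspeth: Aldric, Fendrel, and Isolde.
Corvin reaches Elspeth via Corvin → Harald → Isolde → Elspeth.
Harald reaches Elspeth via Harald → Isolde → Elspeth.

Aldric, Corvin, Fendrel, Harald, Isolde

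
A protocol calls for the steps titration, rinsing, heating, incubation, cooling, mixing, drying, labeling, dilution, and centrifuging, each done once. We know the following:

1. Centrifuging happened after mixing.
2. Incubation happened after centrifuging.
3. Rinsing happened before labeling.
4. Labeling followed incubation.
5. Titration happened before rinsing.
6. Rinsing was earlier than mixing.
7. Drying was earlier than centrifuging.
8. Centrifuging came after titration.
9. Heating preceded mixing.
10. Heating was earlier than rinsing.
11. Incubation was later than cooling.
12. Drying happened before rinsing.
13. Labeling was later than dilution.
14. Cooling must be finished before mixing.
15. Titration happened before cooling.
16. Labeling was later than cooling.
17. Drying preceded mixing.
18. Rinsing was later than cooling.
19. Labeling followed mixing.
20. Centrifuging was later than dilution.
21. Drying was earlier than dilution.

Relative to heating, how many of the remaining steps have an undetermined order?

4

Forced after heating: centrifuging, incubation, labeling, mixing, and rinsing.
That leaves cooling, dilution, drying, and titration with no forced order relative to heating — 4.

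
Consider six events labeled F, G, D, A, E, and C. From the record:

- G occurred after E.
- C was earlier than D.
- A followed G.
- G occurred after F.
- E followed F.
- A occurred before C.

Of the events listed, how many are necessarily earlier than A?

3

Directly stated before A: G.
E reaches A via E → G → A.
F reaches A via F → G → A.
No chain forces D (or any of the others) ahead of A.
That's E, F, and G — 3 in all.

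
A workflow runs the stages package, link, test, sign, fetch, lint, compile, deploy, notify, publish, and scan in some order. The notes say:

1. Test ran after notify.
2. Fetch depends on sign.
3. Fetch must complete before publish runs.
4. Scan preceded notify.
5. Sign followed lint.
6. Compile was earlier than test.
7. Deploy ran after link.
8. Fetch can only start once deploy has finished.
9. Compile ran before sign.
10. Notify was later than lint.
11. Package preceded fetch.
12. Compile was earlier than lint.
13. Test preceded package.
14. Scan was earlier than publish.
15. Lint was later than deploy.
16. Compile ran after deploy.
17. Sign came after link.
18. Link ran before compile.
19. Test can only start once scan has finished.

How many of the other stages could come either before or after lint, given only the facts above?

1

Forced before lint: compile, deploy, and link; forced after lint: fetch, notify, package, publish, sign, and test.
That leaves scan with no forced order relative to lint — 1.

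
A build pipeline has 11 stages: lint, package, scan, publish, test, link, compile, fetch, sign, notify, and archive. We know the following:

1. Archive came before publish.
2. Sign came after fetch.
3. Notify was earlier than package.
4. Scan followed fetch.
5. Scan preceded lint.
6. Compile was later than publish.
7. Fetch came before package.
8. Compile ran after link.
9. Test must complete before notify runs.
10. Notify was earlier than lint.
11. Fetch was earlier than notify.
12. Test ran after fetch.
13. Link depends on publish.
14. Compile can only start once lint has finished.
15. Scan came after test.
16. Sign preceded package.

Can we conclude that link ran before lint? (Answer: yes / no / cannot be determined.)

cannot be determined

No chain of stated constraints runs from link to lint, and none runs from lint to link either.
So the relative order of link and lint is not fixed by the given facts.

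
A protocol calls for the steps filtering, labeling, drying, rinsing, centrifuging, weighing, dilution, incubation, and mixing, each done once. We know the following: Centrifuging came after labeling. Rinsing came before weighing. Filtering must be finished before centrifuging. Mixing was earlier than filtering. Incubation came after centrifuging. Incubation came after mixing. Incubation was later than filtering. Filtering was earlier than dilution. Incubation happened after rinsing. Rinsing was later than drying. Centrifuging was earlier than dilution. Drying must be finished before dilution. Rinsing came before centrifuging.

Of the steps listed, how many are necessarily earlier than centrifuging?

Directly stated before centrifuging: filtering, labeling, and rinsing.
Drying reaches centrifuging via drying → rinsing → centrifuging.
Mixing reaches centrifuging via mixing → filtering → centrifuging.
No chain forces weighing (or any of the others) ahead of centrifuging.
That's drying, filtering, labeling, mixing, and rinsing — 5 in all.

5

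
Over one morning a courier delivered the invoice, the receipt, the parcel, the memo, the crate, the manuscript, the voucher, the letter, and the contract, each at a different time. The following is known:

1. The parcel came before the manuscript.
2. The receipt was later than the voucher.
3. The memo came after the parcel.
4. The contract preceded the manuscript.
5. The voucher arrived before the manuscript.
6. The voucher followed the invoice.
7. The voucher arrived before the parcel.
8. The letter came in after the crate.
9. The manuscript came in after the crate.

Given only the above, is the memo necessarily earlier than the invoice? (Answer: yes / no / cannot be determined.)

no

Tracing the constraints gives the invoice → the voucher → the parcel → the memo, so the invoice must come before the memo.
That means the memo cannot be before the invoice.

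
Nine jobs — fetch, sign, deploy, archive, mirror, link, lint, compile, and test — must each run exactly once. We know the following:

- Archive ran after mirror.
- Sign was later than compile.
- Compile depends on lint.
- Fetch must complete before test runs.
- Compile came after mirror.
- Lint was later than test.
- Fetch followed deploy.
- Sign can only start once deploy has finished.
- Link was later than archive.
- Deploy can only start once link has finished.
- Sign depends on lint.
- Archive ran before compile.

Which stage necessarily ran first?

Mirror has a chain of constraints placing it before every other stage, so mirror must be first.

mirror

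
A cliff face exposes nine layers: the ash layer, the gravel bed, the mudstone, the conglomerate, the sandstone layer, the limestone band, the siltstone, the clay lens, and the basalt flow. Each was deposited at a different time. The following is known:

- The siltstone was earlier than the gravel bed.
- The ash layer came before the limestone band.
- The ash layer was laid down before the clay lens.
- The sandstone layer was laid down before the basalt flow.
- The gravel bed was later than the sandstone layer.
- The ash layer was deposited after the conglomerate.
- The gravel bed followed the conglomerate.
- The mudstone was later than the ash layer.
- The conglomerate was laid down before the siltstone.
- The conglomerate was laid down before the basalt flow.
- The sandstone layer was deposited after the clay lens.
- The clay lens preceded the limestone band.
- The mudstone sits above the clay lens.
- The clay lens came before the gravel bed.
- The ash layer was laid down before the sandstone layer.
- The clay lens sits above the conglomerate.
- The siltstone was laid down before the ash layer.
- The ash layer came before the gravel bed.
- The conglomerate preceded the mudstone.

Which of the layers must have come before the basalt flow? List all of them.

Directly stated before the basalt flow: the conglomerate and the sandstone layer.
The ash layer reaches the basalt flow via the ash layer → the sandstone layer → the basalt flow.
The clay lens reaches the basalt flow via the clay lens → the sandstone layer → the basalt flow.
The siltstone reaches the basalt flow via the siltstone → the ash layer → the sandstone layer → the basalt flow.
No chain forces the limestone band (or any of the others) ahead of the basalt flow.

the ash layer, the clay lens, the conglomerate, the sandstone layer, the siltstone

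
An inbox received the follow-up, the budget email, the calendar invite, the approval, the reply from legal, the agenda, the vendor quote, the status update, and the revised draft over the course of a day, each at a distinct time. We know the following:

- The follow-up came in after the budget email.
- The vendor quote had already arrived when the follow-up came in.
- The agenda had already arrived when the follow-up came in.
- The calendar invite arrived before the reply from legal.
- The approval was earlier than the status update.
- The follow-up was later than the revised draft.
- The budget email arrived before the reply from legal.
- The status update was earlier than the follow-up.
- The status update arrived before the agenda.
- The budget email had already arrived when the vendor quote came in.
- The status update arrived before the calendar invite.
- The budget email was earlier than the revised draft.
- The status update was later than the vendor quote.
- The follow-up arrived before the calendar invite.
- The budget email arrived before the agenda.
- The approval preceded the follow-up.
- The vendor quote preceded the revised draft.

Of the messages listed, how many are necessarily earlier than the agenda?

Directly stated before the agenda: the budget email and the status update.
The approval reaches the agenda via the approval → the status update → the agenda.
The vendor quote reaches the agenda via the vendor quote → the status update → the agenda.
No chain forces the revised draft (or any of the others) ahead of the agenda.
That's the approval, the budget email, the status update, and the vendor quote — 4 in all.

4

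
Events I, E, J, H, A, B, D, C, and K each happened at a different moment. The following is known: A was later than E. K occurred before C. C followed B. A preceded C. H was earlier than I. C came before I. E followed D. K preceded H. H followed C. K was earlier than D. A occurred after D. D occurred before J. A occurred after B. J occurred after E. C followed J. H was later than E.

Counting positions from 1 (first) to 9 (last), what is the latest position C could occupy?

C must come before H and I — 2 events forced after it.
Everything else can be placed before C in some valid order, so C can sit as late as position 9 − 2 = 7.

7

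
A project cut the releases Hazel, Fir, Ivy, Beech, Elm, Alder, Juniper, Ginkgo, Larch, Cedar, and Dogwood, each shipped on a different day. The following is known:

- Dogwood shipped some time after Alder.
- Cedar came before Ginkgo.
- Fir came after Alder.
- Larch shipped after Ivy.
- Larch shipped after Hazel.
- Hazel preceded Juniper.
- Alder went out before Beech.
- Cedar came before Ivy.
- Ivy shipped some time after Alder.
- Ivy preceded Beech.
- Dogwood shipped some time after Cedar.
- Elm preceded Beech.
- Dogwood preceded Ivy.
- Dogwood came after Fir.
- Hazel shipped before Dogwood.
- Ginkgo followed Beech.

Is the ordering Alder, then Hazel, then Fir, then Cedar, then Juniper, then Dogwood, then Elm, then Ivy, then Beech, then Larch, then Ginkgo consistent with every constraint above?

yes

Check each stated constraint against the proposed order — e.g. Alder is ahead of Beech; Hazel is ahead of Larch. Every pair is in the required order; nothing is violated.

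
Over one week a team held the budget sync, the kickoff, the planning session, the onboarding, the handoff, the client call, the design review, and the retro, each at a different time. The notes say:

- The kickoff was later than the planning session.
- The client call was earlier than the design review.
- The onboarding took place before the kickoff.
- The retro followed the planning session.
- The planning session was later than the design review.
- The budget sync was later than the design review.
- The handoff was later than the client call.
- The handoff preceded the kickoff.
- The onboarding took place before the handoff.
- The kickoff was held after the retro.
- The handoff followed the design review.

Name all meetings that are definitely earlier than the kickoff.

Directly stated before the kickoff: the handoff, the onboarding, the planning session, and the retro.
The client call reaches the kickoff via the client call → the handoff → the kickoff.
The design review reaches the kickoff via the design review → the planning session → the kickoff.
No chain forces the budget sync ahead of the kickoff.

the client call, the design review, the handoff, the onboarding, the planning session, the retro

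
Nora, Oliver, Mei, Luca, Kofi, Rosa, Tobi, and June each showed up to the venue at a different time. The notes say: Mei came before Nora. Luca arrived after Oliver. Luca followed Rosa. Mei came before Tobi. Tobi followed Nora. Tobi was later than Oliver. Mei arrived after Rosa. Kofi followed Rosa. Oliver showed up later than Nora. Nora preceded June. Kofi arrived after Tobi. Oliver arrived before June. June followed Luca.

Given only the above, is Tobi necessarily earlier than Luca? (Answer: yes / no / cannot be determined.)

cannot be determined

No chain of stated constraints runs from Tobi to Luca, and none runs from Luca to Tobi either.
So the relative order of Tobi and Luca is not fixed by the given facts.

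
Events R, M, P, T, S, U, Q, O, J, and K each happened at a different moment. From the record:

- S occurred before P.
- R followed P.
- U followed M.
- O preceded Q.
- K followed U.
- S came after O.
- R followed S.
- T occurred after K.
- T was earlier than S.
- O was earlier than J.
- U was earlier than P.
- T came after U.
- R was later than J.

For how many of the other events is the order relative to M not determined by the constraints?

Forced after M: K, P, R, S, T, and U.
That leaves J, O, and Q with no forced order relative to M — 3.

3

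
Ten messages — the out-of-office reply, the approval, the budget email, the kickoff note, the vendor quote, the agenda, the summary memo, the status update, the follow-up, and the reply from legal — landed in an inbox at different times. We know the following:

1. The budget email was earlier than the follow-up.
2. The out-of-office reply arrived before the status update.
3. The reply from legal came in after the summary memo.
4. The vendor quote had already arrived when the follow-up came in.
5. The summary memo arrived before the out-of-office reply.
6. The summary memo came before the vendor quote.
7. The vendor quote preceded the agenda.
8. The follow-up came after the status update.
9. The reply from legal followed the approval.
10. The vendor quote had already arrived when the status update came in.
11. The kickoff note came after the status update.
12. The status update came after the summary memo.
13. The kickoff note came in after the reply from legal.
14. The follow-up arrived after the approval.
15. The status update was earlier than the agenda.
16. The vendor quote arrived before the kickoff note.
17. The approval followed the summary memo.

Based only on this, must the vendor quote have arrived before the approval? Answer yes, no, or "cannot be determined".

cannot be determined

No chain of stated constraints runs from the vendor quote to the approval, and none runs from the approval to the vendor quote either.
So the relative order of the vendor quote and the approval is not fixed by the given facts.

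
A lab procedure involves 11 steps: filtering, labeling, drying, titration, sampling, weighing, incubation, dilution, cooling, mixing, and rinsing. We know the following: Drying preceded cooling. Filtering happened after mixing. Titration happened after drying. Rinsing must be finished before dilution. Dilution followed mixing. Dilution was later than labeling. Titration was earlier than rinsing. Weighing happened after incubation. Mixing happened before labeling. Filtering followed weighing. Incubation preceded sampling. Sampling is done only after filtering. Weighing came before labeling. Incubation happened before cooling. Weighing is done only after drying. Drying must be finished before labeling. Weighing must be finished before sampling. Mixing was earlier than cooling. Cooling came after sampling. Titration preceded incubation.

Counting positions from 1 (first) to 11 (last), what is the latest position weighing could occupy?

Weighing must come before cooling, dilution, filtering, labeling, and sampling — 5 steps forced after it.
Everything else can be placed before weighing in some valid order, so weighing can sit as late as position 11 − 5 = 6.

6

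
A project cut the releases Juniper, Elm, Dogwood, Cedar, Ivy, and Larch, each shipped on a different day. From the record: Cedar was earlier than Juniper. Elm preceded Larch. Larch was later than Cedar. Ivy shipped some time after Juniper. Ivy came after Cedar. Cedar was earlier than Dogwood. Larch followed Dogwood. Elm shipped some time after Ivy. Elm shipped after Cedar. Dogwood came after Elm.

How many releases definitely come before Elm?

Directly stated before Elm: Cedar and Ivy.
Juniper reaches Elm via Juniper → Ivy → Elm.
That's Cedar, Ivy, and Juniper — 3 in all.

3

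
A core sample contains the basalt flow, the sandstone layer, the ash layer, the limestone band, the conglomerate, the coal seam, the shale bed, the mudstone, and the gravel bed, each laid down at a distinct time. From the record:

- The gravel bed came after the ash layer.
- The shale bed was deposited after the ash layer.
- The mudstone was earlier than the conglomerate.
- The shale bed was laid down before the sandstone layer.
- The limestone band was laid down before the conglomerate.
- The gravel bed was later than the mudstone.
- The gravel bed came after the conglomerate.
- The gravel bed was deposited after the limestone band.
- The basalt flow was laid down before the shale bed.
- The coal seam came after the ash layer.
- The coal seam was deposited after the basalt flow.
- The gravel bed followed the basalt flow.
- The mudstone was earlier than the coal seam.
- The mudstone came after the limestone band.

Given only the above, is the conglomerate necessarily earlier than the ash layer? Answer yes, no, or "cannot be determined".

cannot be determined

No chain of stated constraints runs from the conglomerate to the ash layer, and none runs from the ash layer to the conglomerate either.
So the relative order of the conglomerate and the ash layer is not fixed by the given facts.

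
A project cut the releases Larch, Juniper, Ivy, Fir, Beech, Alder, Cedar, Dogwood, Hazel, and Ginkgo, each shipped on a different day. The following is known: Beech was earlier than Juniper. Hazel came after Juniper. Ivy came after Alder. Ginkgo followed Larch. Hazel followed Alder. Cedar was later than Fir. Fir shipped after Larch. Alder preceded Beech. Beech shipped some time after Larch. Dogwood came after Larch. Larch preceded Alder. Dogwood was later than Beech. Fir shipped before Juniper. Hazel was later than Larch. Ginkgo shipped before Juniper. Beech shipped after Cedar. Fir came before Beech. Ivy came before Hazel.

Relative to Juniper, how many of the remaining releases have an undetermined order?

2

Forced before Juniper: Alder, Beech, Cedar, Fir, Ginkgo, and Larch; forced after Juniper: Hazel.
That leaves Dogwood and Ivy with no forced order relative to Juniper — 2.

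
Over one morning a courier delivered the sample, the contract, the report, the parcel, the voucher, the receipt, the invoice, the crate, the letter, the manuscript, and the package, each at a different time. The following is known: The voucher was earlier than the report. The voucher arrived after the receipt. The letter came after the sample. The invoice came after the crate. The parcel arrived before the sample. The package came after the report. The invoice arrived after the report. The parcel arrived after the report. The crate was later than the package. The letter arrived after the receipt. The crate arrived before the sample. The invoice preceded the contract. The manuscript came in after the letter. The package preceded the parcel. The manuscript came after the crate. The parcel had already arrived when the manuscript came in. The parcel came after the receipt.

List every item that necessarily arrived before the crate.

Directly stated before the crate: the package.
The receipt reaches the crate via the receipt → the voucher → the report → the package → the crate.
The report reaches the crate via the report → the package → the crate.
The voucher reaches the crate via the voucher → the report → the package → the crate.
No chain forces the contract (or any of the others) ahead of the crate.

the package, the receipt, the report, the voucher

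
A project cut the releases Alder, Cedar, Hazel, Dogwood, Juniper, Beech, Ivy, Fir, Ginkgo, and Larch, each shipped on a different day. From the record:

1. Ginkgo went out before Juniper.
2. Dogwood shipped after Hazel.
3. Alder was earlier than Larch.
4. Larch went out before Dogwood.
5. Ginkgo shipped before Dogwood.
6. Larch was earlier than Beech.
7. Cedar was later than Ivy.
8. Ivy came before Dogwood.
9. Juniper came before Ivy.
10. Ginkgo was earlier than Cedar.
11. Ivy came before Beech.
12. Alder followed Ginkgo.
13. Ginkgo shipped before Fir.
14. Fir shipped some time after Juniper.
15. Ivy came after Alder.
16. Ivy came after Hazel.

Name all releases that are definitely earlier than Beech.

Directly stated before Beech: Ivy and Larch.
Alder reaches Beech via Alder → Larch → Beech.
Ginkgo reaches Beech via Ginkgo → Alder → Larch → Beech.
Hazel reaches Beech via Hazel → Ivy → Beech.
Likewise Juniper reaches Beech by chaining the stated constraints.
No chain forces Fir (or any of the others) ahead of Beech.

Alder, Ginkgo, Hazel, Ivy, Juniper, Larch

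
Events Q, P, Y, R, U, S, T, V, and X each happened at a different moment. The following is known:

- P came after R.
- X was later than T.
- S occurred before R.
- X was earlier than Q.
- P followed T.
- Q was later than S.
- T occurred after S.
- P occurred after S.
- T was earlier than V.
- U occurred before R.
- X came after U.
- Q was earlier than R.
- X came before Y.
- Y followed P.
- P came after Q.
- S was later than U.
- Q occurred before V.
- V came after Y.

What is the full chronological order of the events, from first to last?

U, S, T, X, Q, R, P, Y, V

The constraints fix every adjacent pair, so only one ordering works:
U → S → T → X → Q → R → P → Y → V.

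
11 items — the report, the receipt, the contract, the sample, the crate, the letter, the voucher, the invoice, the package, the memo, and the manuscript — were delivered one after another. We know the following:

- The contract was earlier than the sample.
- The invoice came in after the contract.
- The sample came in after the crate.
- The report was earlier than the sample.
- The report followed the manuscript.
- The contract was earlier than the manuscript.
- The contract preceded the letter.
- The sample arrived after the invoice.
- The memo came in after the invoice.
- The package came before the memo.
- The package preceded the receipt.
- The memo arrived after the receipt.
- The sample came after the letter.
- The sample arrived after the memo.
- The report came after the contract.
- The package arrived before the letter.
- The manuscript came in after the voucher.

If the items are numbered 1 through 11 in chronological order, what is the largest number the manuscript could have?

9

The manuscript must come before the report and the sample — 2 items forced after it.
Everything else can be placed before the manuscript in some valid order, so the manuscript can sit as late as position 11 − 2 = 9.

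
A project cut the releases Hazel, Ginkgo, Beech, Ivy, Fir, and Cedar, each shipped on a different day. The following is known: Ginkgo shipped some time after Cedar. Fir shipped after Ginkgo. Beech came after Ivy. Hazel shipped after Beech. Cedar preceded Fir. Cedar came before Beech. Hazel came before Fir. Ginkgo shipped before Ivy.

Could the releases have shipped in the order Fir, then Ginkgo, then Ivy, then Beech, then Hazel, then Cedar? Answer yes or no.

The constraints require Ginkgo before Fir, but in the proposed sequence Fir appears ahead of Ginkgo. That one violation is enough.

no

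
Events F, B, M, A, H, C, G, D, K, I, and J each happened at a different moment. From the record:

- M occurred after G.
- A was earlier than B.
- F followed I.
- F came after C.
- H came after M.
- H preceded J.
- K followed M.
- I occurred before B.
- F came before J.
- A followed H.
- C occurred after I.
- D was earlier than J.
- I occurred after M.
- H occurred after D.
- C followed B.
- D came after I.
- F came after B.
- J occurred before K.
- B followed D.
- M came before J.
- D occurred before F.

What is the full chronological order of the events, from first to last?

G, M, I, D, H, A, B, C, F, J, K

The constraints fix every adjacent pair, so only one ordering works:
G → M → I → D → H → A → B → C → F → J → K.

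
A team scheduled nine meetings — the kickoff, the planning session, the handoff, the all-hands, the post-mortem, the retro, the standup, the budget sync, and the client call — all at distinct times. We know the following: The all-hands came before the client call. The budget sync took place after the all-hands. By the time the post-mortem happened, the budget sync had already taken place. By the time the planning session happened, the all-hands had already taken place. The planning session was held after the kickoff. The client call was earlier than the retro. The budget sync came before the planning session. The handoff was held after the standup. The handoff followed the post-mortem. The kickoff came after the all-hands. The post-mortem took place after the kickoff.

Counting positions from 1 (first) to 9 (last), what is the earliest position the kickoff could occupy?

The all-hands must come before the kickoff — 1 forced predecessor.
Nothing else is forced ahead of the kickoff, so its earliest slot is position 1 + 1 = 2.

2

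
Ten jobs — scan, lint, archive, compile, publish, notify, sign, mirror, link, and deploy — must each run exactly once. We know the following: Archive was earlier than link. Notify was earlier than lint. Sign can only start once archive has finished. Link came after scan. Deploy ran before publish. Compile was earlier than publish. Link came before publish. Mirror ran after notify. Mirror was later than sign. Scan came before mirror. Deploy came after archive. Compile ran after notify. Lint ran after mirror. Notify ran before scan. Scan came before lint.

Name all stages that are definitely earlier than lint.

Directly stated before lint: mirror, notify, and scan.
Archive reaches lint via archive → sign → mirror → lint.
Sign reaches lint via sign → mirror → lint.
No chain forces publish (or any of the others) ahead of lint.

archive, mirror, notify, scan, sign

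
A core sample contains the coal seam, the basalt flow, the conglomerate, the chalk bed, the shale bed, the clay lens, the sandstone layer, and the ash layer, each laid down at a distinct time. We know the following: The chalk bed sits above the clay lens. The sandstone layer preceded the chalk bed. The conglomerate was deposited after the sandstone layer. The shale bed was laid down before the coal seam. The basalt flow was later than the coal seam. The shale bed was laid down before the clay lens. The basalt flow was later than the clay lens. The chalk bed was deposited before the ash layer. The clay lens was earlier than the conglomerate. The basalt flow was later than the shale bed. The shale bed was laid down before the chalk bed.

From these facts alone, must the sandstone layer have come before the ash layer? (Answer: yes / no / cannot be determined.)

Chain the constraints: the sandstone layer → the chalk bed → the ash layer. Each link is directly stated, so the sandstone layer comes before the ash layer.

yes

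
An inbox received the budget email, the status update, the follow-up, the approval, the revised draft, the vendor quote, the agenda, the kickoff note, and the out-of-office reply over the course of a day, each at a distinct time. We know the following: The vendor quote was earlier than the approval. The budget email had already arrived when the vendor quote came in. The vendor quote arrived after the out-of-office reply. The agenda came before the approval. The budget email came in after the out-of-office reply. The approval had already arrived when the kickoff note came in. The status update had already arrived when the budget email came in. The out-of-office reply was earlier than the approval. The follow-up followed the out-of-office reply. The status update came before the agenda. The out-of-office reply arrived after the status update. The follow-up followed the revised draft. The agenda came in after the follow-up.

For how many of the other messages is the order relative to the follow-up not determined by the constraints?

2

Forced before the follow-up: the out-of-office reply, the revised draft, and the status update; forced after the follow-up: the agenda, the approval, and the kickoff note.
That leaves the budget email and the vendor quote with no forced order relative to the follow-up — 2.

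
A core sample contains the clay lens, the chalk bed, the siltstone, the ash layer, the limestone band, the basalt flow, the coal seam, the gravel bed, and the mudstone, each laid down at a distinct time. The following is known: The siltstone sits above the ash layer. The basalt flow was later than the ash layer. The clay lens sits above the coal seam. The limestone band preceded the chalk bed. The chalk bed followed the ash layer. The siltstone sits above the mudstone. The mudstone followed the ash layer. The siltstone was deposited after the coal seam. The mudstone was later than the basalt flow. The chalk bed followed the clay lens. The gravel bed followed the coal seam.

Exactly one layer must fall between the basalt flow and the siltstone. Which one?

the mudstone

Tracing the constraints gives the basalt flow → the mudstone → the siltstone, so the mudstone sits after the basalt flow and before the siltstone.
No other layer is forced both after the basalt flow and before the siltstone.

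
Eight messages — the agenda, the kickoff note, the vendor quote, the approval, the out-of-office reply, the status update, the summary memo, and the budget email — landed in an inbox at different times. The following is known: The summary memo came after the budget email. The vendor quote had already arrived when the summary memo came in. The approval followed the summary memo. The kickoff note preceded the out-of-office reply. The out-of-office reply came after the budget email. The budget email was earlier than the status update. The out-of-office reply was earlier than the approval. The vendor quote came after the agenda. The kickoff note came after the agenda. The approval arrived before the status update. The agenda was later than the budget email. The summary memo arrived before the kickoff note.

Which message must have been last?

the status update

Every other message has a chain of constraints placing it before the status update, so the status update is last.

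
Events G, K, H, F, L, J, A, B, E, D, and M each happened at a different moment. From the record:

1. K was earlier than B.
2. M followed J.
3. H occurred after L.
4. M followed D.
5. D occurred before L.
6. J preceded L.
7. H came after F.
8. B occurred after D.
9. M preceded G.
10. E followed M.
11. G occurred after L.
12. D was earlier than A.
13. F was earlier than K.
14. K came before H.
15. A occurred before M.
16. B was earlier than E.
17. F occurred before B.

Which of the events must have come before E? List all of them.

Directly stated before E: B and M.
A reaches E via A → M → E.
D reaches E via D → B → E.
F reaches E via F → B → E.
Likewise J and K each reach E by chaining the stated constraints.
No chain forces G (or any of the others) ahead of E.

A, B, D, F, J, K, M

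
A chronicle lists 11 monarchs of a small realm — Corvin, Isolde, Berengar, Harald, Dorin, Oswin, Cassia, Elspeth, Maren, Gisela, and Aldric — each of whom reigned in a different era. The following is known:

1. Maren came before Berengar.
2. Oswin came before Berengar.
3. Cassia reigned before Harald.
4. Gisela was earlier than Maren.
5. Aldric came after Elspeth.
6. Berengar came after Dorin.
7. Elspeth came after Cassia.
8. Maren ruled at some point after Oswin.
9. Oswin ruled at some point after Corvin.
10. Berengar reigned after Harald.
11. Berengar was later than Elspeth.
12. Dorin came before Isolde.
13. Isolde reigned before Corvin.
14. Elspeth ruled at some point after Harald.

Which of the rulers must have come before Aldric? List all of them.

Cassia, Elspeth, Harald

Directly stated before Aldric: Elspeth.
Cassia reaches Aldric via Cassia → Elspeth → Aldric.
Harald reaches Aldric via Harald → Elspeth → Aldric.
No chain forces Dorin (or any of the others) ahead of Aldric.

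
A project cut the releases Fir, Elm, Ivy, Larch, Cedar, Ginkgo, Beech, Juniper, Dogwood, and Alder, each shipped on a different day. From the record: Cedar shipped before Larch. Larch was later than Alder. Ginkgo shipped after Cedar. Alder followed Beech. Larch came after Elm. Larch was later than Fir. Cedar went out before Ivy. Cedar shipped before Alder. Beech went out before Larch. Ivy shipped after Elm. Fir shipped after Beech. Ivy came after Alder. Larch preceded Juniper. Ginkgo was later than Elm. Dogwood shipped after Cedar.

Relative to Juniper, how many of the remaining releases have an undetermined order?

3

Forced before Juniper: Alder, Beech, Cedar, Elm, Fir, and Larch.
That leaves Dogwood, Ginkgo, and Ivy with no forced order relative to Juniper — 3.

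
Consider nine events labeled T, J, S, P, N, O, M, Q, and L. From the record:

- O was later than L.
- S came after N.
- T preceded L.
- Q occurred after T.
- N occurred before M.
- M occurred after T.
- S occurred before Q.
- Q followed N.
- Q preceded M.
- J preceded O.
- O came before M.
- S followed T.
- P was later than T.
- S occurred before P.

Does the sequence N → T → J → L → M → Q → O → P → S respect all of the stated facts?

no

The constraints require Q before M, but in the proposed sequence M appears ahead of Q. That one violation is enough.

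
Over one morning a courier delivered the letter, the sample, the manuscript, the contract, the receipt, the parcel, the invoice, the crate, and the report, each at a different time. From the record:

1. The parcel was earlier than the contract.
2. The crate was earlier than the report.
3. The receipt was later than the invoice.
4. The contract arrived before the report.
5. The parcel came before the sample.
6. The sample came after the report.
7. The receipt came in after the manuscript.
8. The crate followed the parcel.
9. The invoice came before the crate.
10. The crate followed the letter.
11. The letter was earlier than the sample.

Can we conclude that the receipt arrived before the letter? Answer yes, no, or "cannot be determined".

No chain of stated constraints runs from the receipt to the letter, and none runs from the letter to the receipt either.
So the relative order of the receipt and the letter is not fixed by the given facts.

cannot be determined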